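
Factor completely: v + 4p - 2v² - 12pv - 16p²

Group: -4p(4p + v) + (-2v + 1)(4p + v); both groups contain (4p + v).

-(4p + 2v - 1)(4p + v)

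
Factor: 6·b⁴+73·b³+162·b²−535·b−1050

Testing divisors of the constant over divisors of the leading coefficient, b = −7 is a root, so (b+7) is a factor; dividing leaves 6·b³+31·b²−55·b−150.
Continuing, b = −5/3 is a root, giving the factor (3·b+5) and quotient 2·b²+7·b−30.
The remaining quadratic factors as (2·b−5)(b+6).

(2·b−5)·(3·b+5)·(b+6)·(b+7)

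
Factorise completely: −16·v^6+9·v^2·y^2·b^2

Factor out v^2 first: what remains is −16·v^4+9·y^2·b^2.
Recognize a difference of squares with the parts 3·y·b and 4·v^2.

−v^2·(4·v^2−3·y·b)·(4·v^2+3·y·b)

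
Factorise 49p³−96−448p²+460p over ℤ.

(7p−2)(7p−6)(p−8)

Testing divisors of the constant over divisors of the leading coefficient, p = 6/7 is a root, so (7p−6) is a factor; dividing leaves 7p²−58p+16.
The remaining quadratic factors as (p−8)(7p−2).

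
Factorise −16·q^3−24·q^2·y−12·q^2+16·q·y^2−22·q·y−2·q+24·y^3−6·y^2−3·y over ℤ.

−(2·q+3·y)·(2·q−2·y+1)·(4·q+4·y+1)

Group: 2·q·(−8·q^2−6·q+8·y^2−2·y−1) + 3·y·(−8·q^2−6·q+8·y^2−2·y−1); both groups contain (−8·q^2−6·q+8·y^2−2·y−1), so (2·q+3·y) is a factor with cofactor −8·q^2−6·q+8·y^2−2·y−1.
The cofactor groups again: −8·q^2−6·q+8·y^2−2·y−1 = −4·q·(2·q−2·y+1) + (−4·y−1)·(2·q−2·y+1); both groups contain (2·q−2·y+1), giving −(4·q+4·y+1)·(2·q−2·y+1).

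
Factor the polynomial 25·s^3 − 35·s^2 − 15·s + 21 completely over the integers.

Group as (25·s^3 − 15·s) + (−35·s^2 + 21) = 5·s·(5·s^2 − 3) − 7·(5·s^2 − 3).
Both groups share the factor (5·s^2 − 3).

(5·s − 7)·(5·s^2 − 3)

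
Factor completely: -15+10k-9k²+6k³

(2k-3)(3k²+5)

Group as (6k³+10k) + (-9k²-15) = 2k(3k²+5) - 3(3k²+5).
Both groups share the factor (3k²+5).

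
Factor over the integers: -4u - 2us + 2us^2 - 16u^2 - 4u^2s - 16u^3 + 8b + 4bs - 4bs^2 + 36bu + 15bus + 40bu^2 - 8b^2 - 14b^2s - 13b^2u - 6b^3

-(2b - u)(3b - 4u + s - 2)(b + 4u + 2s + 2)

Group: 2b(-3b^2 - 8bu - 7bs - 4b + 16u^2 + 4us + 16u - 2s^2 + 2s + 4) - u(-3b^2 - 8bu - 7bs - 4b + 16u^2 + 4us + 16u - 2s^2 + 2s + 4); both groups contain (-3b^2 - 8bu - 7bs - 4b + 16u^2 + 4us + 16u - 2s^2 + 2s + 4), so (2b - u) is a factor with cofactor -3b^2 - 8bu - 7bs - 4b + 16u^2 + 4us + 16u - 2s^2 + 2s + 4.
The cofactor groups again: -3b^2 - 8bu - 7bs - 4b + 16u^2 + 4us + 16u - 2s^2 + 2s + 4 = -3b(b + 4u + 2s + 2) + (4u - s + 2)(b + 4u + 2s + 2); both groups contain (b + 4u + 2s + 2), giving -(3b - 4u + s - 2)(b + 4u + 2s + 2).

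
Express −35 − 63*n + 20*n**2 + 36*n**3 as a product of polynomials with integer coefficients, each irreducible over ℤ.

Group as (36*n**3 − 63*n) + (20*n**2 − 35) = 9*n*(4*n**2 − 7) + 5*(4*n**2 − 7).
Both groups share the factor (4*n**2 − 7).

(9*n + 5)*(4*n**2 − 7)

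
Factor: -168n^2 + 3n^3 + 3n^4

3n^2(n + 8)(n - 7)

Pull out the common factor 3n^2, then factor the remaining trinomial.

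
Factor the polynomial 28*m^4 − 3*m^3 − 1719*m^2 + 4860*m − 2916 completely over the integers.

Trying the rational-root candidates, m = −9 is a root, giving the factor (m + 9) and quotient 28*m^3 − 255*m^2 + 576*m − 324.
Continuing, m = 6 is a root, so (m − 6) divides it; the quotient is 28*m^2 − 87*m + 54.
The remaining quadratic factors as (7*m − 6)(4*m − 9).

(4*m − 9)*(7*m − 6)*(m + 9)*(m − 6)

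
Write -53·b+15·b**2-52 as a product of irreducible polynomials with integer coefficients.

(3·b-13)·(5·b+4)

Need a pair with product 15·(-52) = -780 and sum -53: that's 12 and -65.
Split the middle term: 15·b**2+12·b - 65·b-52 = 3·b·(5·b+4) - 13·(5·b+4).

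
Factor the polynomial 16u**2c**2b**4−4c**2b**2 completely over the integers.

4b**2c**2(2ub+1)(2ub−1)

Factor out 4c**2b**2 first: what remains is 4u**2b**2−1.
Recognize a difference of squares with the parts 2ub and 1.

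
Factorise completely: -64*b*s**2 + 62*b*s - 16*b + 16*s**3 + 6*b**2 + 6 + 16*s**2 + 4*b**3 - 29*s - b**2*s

Group: 4*b*(b**2 + 2*b - 16*s**2 + 16*s - 3) + (-s - 2)*(b**2 + 2*b - 16*s**2 + 16*s - 3); both groups contain (b**2 + 2*b - 16*s**2 + 16*s - 3), so (4*b - s - 2) is a factor with cofactor b**2 + 2*b - 16*s**2 + 16*s - 3.
The cofactor groups again: b**2 + 2*b - 16*s**2 + 16*s - 3 = b*(b - 4*s + 3) + (4*s - 1)*(b - 4*s + 3); both groups contain (b - 4*s + 3), giving (b + 4*s - 1)*(b - 4*s + 3).

(4*b - s - 2)*(b + 4*s - 1)*(b - 4*s + 3)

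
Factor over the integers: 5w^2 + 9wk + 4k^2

Group: 5w(w + k) + 4k(w + k); both groups contain (w + k).

(5w + 4k)(w + k)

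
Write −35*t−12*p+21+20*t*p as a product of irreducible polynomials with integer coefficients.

(4*p−7)*(5*t−3)

Group as (20*t*p−35*t) + (−12*p+21) = 5*t*(4*p−7) − 3*(4*p−7).
Both groups share the factor (4*p−7).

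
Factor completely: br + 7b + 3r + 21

(b + 3)(r + 7)

Group as (br + 7b) + (3r + 21) = b(r + 7) + 3(r + 7).
Both groups share the factor (r + 7).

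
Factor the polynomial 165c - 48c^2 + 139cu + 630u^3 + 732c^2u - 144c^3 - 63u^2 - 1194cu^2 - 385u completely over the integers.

Group: 12c(-12c^2 + 46cu - 15c - 42u^2 + 35u) + (-15u - 11)(-12c^2 + 46cu - 15c - 42u^2 + 35u); both groups contain (-12c^2 + 46cu - 15c - 42u^2 + 35u), so (12c - 15u - 11) is a factor with cofactor -12c^2 + 46cu - 15c - 42u^2 + 35u.
The cofactor groups again: -12c^2 + 46cu - 15c - 42u^2 + 35u = -3c(4c - 6u + 5) + 7u(4c - 6u + 5); both groups contain (4c - 6u + 5), giving -(3c - 7u)(4c - 6u + 5).

-(12c - 15u - 11)(3c - 7u)(4c - 6u + 5)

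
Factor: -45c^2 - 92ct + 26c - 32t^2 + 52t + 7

-(5c + 8t + 1)(9c + 4t - 7)

Group: -5c(9c + 4t - 7) + (-8t - 1)(9c + 4t - 7); both groups contain (9c + 4t - 7).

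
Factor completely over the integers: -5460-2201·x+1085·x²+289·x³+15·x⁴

(3·x+5)·(5·x-12)·(x+13)·(x+7)

Trying the rational-root candidates, x = -13 is a root, so (x+13) is a factor; dividing leaves 15·x³+94·x²-137·x-420.
Continuing, x = -7 is a root, so (x+7) is a factor; dividing leaves 15·x²-11·x-60.
The remaining quadratic factors as (5·x-12)(3·x+5).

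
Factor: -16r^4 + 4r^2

-4r^2(2r + 1)(2r - 1)

Factor out 4r^2 first: what remains is -4r^2 + 1.
Recognize a difference of squares with the parts 1 and 2r.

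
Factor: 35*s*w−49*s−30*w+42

(5*w−7)*(7*s−6)

Group as (35*s*w−49*s) + (−30*w+42) = 7*s*(5*w−7) − 6*(5*w−7).
Both groups share the factor (5*w−7).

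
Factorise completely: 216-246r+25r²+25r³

(5r-6)(5r-9)(r+4)

Among the possible rational roots, r = 6/5 is a root, giving the factor (5r-6) and quotient 5r²+11r-36.
The remaining quadratic factors as (r+4)(5r-9).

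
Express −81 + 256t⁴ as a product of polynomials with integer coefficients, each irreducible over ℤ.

Difference of squares twice: with A = 4t and B = 3, A⁴ − B⁴ = (A² − B²)(A² + B²), and A² − B² factors again.

(4t + 3)(4t − 3)(16t² + 9)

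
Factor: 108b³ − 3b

3b(6b + 1)(6b − 1)

Factor out 3b, leaving 36b² − 1, which is a difference of two squares.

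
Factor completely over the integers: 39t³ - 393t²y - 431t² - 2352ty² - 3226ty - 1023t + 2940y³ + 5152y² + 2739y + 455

Group: 3t(13t² - 196ty - 174t + 196y² + 252y + 65) + (15y + 7)(13t² - 196ty - 174t + 196y² + 252y + 65); both groups contain (13t² - 196ty - 174t + 196y² + 252y + 65), so (3t + 15y + 7) is a factor with cofactor 13t² - 196ty - 174t + 196y² + 252y + 65.
The cofactor groups again: 13t² - 196ty - 174t + 196y² + 252y + 65 = 13t(t - 14y - 13) + (-14y - 5)(t - 14y - 13); both groups contain (t - 14y - 13), giving (13t - 14y - 5)(t - 14y - 13).

(13t - 14y - 5)(3t + 15y + 7)(t - 14y - 13)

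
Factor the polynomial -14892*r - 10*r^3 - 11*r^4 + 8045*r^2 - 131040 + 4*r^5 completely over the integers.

(4*r + 13)*(r + 12)*(r - 5)*(r^2 - 13*r + 168)

Testing divisors of the constant over divisors of the leading coefficient, r = 5 is a root, so (r - 5) is a factor; dividing leaves 4*r^4 + 9*r^3 + 35*r^2 + 8220*r + 26208.
Next, r = -13/4 is a root, so (4*r + 13) is a factor; dividing leaves r^3 - r^2 + 12*r + 2016.
Next, r = -12 is a root, so (r + 12) is a factor; dividing leaves r^2 - 13*r + 168.
The quadratic r^2 - 13*r + 168 has discriminant -503 < 0 and is irreducible over ℤ.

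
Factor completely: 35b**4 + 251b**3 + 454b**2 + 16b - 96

(5b - 2)(7b + 4)(b + 3)(b + 4)

Among the possible rational roots, b = -4 is a root, so (b + 4) divides it; the quotient is 35b**3 + 111b**2 + 10b - 24.
Continuing, b = -4/7 is a root, so (7b + 4) divides it; the quotient is 5b**2 + 13b - 6.
The remaining quadratic factors as (b + 3)(5b - 2).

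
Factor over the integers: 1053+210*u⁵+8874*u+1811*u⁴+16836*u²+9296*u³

Among the possible rational roots, u = -1/6 is a root, so (6*u+1) divides it; the quotient is 35*u⁴+296*u³+1500*u²+2556*u+1053.
Then u = -3/5 is a root, so (5*u+3) is a factor; dividing leaves 7*u³+55*u²+267*u+351.
Continuing, u = -13/7 is a root, giving the factor (7*u+13) and quotient u²+6*u+27.
The quadratic u²+6*u+27 has discriminant -72 < 0 and is irreducible over ℤ.

(5*u+3)*(6*u+1)*(7*u+13)*(u²+6*u+27)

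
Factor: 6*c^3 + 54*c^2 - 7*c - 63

(c + 9)*(6*c^2 - 7)

Group as (6*c^3 - 7*c) + (54*c^2 - 63) = c*(6*c^2 - 7) + 9*(6*c^2 - 7).
Both groups share the factor (6*c^2 - 7).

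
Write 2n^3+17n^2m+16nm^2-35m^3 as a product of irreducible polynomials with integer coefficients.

(n-m)(2n+5m)(n+7m)

Group: 2n(n^2+6nm-7m^2) + 5m(n^2+6nm-7m^2); both groups contain (n^2+6nm-7m^2), so (2n+5m) is a factor with cofactor n^2+6nm-7m^2.
The cofactor groups again: n^2+6nm-7m^2 = n(n-m) + 7m(n-m); both groups contain (n-m), giving (n+7m)(n-m).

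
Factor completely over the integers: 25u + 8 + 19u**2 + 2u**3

(2u + 1)(u + 1)(u + 8)

Among the possible rational roots, u = -8 is a root, so (u + 8) is a factor; dividing leaves 2u**2 + 3u + 1.
The remaining quadratic factors as (2u + 1)(u + 1).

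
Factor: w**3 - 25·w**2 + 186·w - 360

(w - 10)·(w - 12)·(w - 3)

By the rational root theorem, w = 12 is a root, so (w - 12) divides it; the quotient is w**2 - 13·w + 30.
The remaining quadratic factors as (w - 3)(w - 10).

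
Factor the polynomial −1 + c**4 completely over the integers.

(c + 1)(c − 1)(c**2 + 1)

(c)⁴ − (1)⁴ = ((c)² − (1)²)((c)² + (1)²); the first factor splits again, the second (c**2 + 1) is irreducible.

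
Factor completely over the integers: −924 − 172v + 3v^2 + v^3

(v + 11)(v + 6)(v − 14)

Testing divisors of the constant over divisors of the leading coefficient, v = −6 is a root, so (v + 6) is a factor; dividing leaves v^2 − 3v − 154.
The remaining quadratic factors as (v − 14)(v + 11).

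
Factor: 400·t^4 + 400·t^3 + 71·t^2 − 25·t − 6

Testing divisors of the constant over divisors of the leading coefficient, t = 1/4 is a root, so (4·t − 1) is a factor; dividing leaves 100·t^3 + 125·t^2 + 49·t + 6.
Next, t = −2/5 is a root, giving the factor (5·t + 2) and quotient 20·t^2 + 17·t + 3.
The remaining quadratic factors as (4·t + 1)(5·t + 3).

(4·t + 1)·(4·t − 1)·(5·t + 2)·(5·t + 3)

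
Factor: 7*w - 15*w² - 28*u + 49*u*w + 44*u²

(11*u + 15*w - 7)*(4*u - w)

Group: 4*u*(11*u + 15*w - 7) - w*(11*u + 15*w - 7); both groups contain (11*u + 15*w - 7).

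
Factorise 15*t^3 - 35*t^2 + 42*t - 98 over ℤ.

(3*t - 7)*(5*t^2 + 14)

Group as (15*t^3 + 42*t) + (-35*t^2 - 98) = 3*t*(5*t^2 + 14) - 7*(5*t^2 + 14).
Both groups share the factor (5*t^2 + 14).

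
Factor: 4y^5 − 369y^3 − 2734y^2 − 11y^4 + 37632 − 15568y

(4y − 7)(y + 8)(y − 14)(y^2 + 5y + 48)

Trying the rational-root candidates, y = −8 is a root, so (y + 8) is a factor; dividing leaves 4y^4 − 43y^3 − 25y^2 − 2534y + 4704.
Then y = 7/4 is a root, so (4y − 7) divides it; the quotient is y^3 − 9y^2 − 22y − 672.
Next, y = 14 is a root, so (y − 14) is a factor; dividing leaves y^2 + 5y + 48.
The quadratic y^2 + 5y + 48 has discriminant −167 < 0 and is irreducible over ℤ.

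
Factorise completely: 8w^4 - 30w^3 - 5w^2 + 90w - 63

(2w - 3)(4w + 7)(w - 1)(w - 3)

Among the possible rational roots, w = 3 is a root, so (w - 3) divides it; the quotient is 8w^3 - 6w^2 - 23w + 21.
Continuing, w = 3/2 is a root, so (2w - 3) is a factor; dividing leaves 4w^2 + 3w - 7.
The remaining quadratic factors as (w - 1)(4w + 7).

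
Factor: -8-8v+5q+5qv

Group as (5qv+5q) + (-8v-8) = 5q(v+1) - 8(v+1).
Both groups share the factor (v+1).

(5q-8)(v+1)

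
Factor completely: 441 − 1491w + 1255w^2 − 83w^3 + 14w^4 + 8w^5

Trying the rational-root candidates, w = 3/4 is a root, so (4w − 3) is a factor; dividing leaves 2w^4 + 5w^3 − 17w^2 + 301w − 147.
Then w = 1/2 is a root, giving the factor (2w − 1) and quotient w^3 + 3w^2 − 7w + 147.
Next, w = −7 is a root, giving the factor (w + 7) and quotient w^2 − 4w + 21.
The quadratic w^2 − 4w + 21 has discriminant −68 < 0 and is irreducible over ℤ.

(2w − 1)(4w − 3)(w + 7)(w^2 − 4w + 21)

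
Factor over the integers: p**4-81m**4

(p-3m)(p+3m)(p**2+9m**2)

Write as (p**2)² − (9m**2)², then factor p**2-9m**2 once more.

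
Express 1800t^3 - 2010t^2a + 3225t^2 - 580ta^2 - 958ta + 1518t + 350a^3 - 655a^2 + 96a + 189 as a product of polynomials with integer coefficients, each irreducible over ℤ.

Group: 8t(225t^2 + 30ta + 150t - 35a^2 + 34a + 21) + (-10a + 9)(225t^2 + 30ta + 150t - 35a^2 + 34a + 21); both groups contain (225t^2 + 30ta + 150t - 35a^2 + 34a + 21), so (8t - 10a + 9) is a factor with cofactor 225t^2 + 30ta + 150t - 35a^2 + 34a + 21.
The cofactor groups again: 225t^2 + 30ta + 150t - 35a^2 + 34a + 21 = 15t(15t + 7a + 3) + (-5a + 7)(15t + 7a + 3); both groups contain (15t + 7a + 3), giving (15t - 5a + 7)(15t + 7a + 3).

(8t - 10a + 9)(15t - 5a + 7)(15t + 7a + 3)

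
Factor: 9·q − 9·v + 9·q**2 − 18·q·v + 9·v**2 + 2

(3·q − 3·v + 1)·(3·q − 3·v + 2)

Group: 3·q·(3·q − 3·v + 1) + (−3·v + 2)·(3·q − 3·v + 1); both groups contain (3·q − 3·v + 1).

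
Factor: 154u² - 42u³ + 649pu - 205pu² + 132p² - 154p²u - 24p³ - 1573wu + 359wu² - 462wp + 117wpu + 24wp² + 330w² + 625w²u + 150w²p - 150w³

Group: 10w(-15w² + 9wp + 61wu + 33w + 6p² + 37pu - 33p + 42u² - 154u) + (-4p - u)(-15w² + 9wp + 61wu + 33w + 6p² + 37pu - 33p + 42u² - 154u); both groups contain (-15w² + 9wp + 61wu + 33w + 6p² + 37pu - 33p + 42u² - 154u), so (10w - 4p - u) is a factor with cofactor -15w² + 9wp + 61wu + 33w + 6p² + 37pu - 33p + 42u² - 154u.
The cofactor groups again: -15w² + 9wp + 61wu + 33w + 6p² + 37pu - 33p + 42u² - 154u = -3w(5w + 2p + 3u - 11) + (3p + 14u)(5w + 2p + 3u - 11); both groups contain (5w + 2p + 3u - 11), giving -(3w - 3p - 14u)(5w + 2p + 3u - 11).

-(3w - 3p - 14u)(10w - 4p - u)(5w + 2p + 3u - 11)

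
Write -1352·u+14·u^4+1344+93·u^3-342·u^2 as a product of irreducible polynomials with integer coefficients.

Among the possible rational roots, u = 6/7 is a root, so (7·u-6) is a factor; dividing leaves 2·u^3+15·u^2-36·u-224.
Then u = -7/2 is a root, giving the factor (2·u+7) and quotient u^2+4·u-32.
The remaining quadratic factors as (u-4)(u+8).

(2·u+7)·(7·u-6)·(u+8)·(u-4)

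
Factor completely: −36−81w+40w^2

Need a pair with product 40·(−36) = −1440 and sum −81: that's −96 and 15.
Split the middle term: 40w^2−96w + 15w−36 = 8w(5w−12) + 3(5w−12).

(5w−12)(8w+3)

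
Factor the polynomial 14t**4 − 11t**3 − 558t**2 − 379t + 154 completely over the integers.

By the rational root theorem, t = 2/7 is a root, giving the factor (7t − 2) and quotient 2t**3 − t**2 − 80t − 77.
Continuing, t = −11/2 is a root, so (2t + 11) divides it; the quotient is t**2 − 6t − 7.
The remaining quadratic factors as (t − 7)(t + 1).

(2t + 11)(7t − 2)(t + 1)(t − 7)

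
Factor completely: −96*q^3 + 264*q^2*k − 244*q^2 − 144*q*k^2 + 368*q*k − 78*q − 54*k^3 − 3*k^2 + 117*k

Group: 6*q*(−16*q^2 + 20*q*k − 6*q + 6*k^2 + 9*k) + (−9*k + 13)*(−16*q^2 + 20*q*k − 6*q + 6*k^2 + 9*k); both groups contain (−16*q^2 + 20*q*k − 6*q + 6*k^2 + 9*k), so (6*q − 9*k + 13) is a factor with cofactor −16*q^2 + 20*q*k − 6*q + 6*k^2 + 9*k.
The cofactor groups again: −16*q^2 + 20*q*k − 6*q + 6*k^2 + 9*k = −8*q*(2*q − 3*k) + (−2*k − 3)*(2*q − 3*k); both groups contain (2*q − 3*k), giving −(8*q + 2*k + 3)*(2*q − 3*k).

−(2*q − 3*k)*(6*q − 9*k + 13)*(8*q + 2*k + 3)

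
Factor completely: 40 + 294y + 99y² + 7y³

(7y + 1)(y + 10)(y + 4)

Trying the rational-root candidates, y = −4 is a root, so (y + 4) divides it; the quotient is 7y² + 71y + 10.
The remaining quadratic factors as (y + 10)(7y + 1).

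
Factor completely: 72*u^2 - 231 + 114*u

3*(4*u + 11)*(6*u - 7)

Pull out the common factor 3, then factor the remaining trinomial.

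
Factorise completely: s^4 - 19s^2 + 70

(s^2 - 14)(s^2 - 5)

Substitute u = s^2 to get a quadratic in u, then factor.
s^2 - 5 is irreducible over ℤ (5 is not a perfect square).
s^2 - 14 is irreducible over ℤ (14 is not a perfect square).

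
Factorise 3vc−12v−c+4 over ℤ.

(3v−1)(c−4)

Group as (3vc−12v) + (−c+4) = 3v(c−4) − (c−4).
Both groups share the factor (c−4).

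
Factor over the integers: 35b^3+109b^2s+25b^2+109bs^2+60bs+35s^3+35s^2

Group: b(35b^2+74bs+25b+35s^2+35s) + s(35b^2+74bs+25b+35s^2+35s); both groups contain (35b^2+74bs+25b+35s^2+35s), so (b+s) is a factor with cofactor 35b^2+74bs+25b+35s^2+35s.
The cofactor groups again: 35b^2+74bs+25b+35s^2+35s = 5b(7b+5s+5) + 7s(7b+5s+5); both groups contain (7b+5s+5), giving (5b+7s)(7b+5s+5).

(5b+7s)(7b+5s+5)(b+s)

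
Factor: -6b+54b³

Factor out 6b, leaving 9b²-1, which is a difference of two squares.

6b(3b+1)(3b-1)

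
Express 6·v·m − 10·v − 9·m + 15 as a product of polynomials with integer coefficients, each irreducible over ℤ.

(2·v − 3)·(3·m − 5)

Group as (6·v·m − 10·v) + (−9·m + 15) = 2·v·(3·m − 5) − 3·(3·m − 5).
Both groups share the factor (3·m − 5).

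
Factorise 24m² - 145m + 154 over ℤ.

Need a pair with product 24·154 = 3696 and sum -145: that's -33 and -112.
Split the middle term: 24m² - 33m - 112m + 154 = 3m(8m - 11) - 14(8m - 11).

(3m - 14)(8m - 11)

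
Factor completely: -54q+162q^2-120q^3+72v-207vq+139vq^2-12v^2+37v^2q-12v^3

-(4v-3q)(v-5q+3)(3v+8q-6)

Group: 3v(-4v^2+23vq-12v-15q^2+9q) + (8q-6)(-4v^2+23vq-12v-15q^2+9q); both groups contain (-4v^2+23vq-12v-15q^2+9q), so (3v+8q-6) is a factor with cofactor -4v^2+23vq-12v-15q^2+9q.
The cofactor groups again: -4v^2+23vq-12v-15q^2+9q = -4v(v-5q+3) + 3q(v-5q+3); both groups contain (v-5q+3), giving -(4v-3q)(v-5q+3).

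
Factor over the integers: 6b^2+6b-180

6(b+6)(b-5)

Pull out the common factor 6, then factor the remaining trinomial.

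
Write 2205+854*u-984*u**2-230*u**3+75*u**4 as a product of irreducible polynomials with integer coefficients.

(3*u+7)*(5*u+7)*(5*u-9)*(u-5)

Trying the rational-root candidates, u = 9/5 is a root, giving the factor (5*u-9) and quotient 15*u**3-19*u**2-231*u-245.
Then u = -7/3 is a root, giving the factor (3*u+7) and quotient 5*u**2-18*u-35.
The remaining quadratic factors as (u-5)(5*u+7).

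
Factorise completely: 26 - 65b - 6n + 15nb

(3n - 13)(5b - 2)

Group as (15nb - 6n) + (-65b + 26) = 3n(5b - 2) - 13(5b - 2).
Both groups share the factor (5b - 2).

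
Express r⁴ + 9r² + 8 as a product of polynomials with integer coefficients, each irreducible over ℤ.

Substitute u = r² to get a quadratic in u, then factor.
r² + 1 is irreducible over ℤ (sum of squares).
r² + 8 is irreducible over ℤ (always positive, so no real roots).

(r² + 1)(r² + 8)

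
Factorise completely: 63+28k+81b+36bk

(4k+9)(9b+7)

Group as (36bk+81b) + (28k+63) = 9b(4k+9) + 7(4k+9).
Both groups share the factor (4k+9).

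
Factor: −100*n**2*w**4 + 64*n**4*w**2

Every term has a factor of 4*n**2*w**2. Then 16*n**2 − 25*w**2 = (4*n)² − (5*w)².

4*n**2*w**2*(4*n + 5*w)*(4*n − 5*w)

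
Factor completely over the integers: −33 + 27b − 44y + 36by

Group as (36by + 27b) + (−44y − 33) = 9b(4y + 3) − 11(4y + 3).
Both groups share the factor (4y + 3).

(4y + 3)(9b − 11)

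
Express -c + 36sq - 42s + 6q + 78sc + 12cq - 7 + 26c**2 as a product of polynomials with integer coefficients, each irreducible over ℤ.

Group: 6s(13c + 6q - 7) + (2c + 1)(13c + 6q - 7); both groups contain (13c + 6q - 7).

(13c + 6q - 7)(6s + 2c + 1)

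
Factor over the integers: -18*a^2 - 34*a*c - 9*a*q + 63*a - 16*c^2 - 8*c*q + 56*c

-(2*a + 2*c + q - 7)*(9*a + 8*c)

Group: -2*a*(9*a + 8*c) + (-2*c - q + 7)*(9*a + 8*c); both groups contain (9*a + 8*c).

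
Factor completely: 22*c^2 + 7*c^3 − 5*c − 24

(7*c + 8)*(c + 3)*(c − 1)

Trying the rational-root candidates, c = 1 is a root, so (c − 1) divides it; the quotient is 7*c^2 + 29*c + 24.
The remaining quadratic factors as (c + 3)(7*c + 8).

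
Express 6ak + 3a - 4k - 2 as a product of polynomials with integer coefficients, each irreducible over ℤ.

(2k + 1)(3a - 2)

Group as (6ak + 3a) + (-4k - 2) = 3a(2k + 1) - 2(2k + 1).
Both groups share the factor (2k + 1).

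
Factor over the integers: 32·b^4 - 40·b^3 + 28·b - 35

(4·b - 5)·(8·b^3 + 7)

Group as (32·b^4 + 28·b) + (-40·b^3 - 35) = 4·b·(8·b^3 + 7) - 5·(8·b^3 + 7).
Both groups share the factor (8·b^3 + 7).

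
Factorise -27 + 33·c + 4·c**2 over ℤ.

(4·c - 3)·(c + 9)

Need a pair with product 4·(-27) = -108 and sum 33: that's -3 and 36.
Split the middle term: 4·c**2 - 3·c + 36·c - 27 = c·(4·c - 3) + 9·(4·c - 3).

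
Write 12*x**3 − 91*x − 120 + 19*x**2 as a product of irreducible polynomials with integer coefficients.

Testing divisors of the constant over divisors of the leading coefficient, x = −5/4 is a root, so (4*x + 5) is a factor; dividing leaves 3*x**2 + x − 24.
The remaining quadratic factors as (3*x − 8)(x + 3).

(3*x − 8)*(4*x + 5)*(x + 3)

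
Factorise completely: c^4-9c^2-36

(c^2+3)(c^2-12)

Substitute u = c^2 to get a quadratic in u, then factor.
c^2-12 is irreducible over ℤ (12 is not a perfect square).
c^2+3 is irreducible over ℤ (always positive, so no real roots).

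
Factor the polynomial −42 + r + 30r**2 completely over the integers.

Need a pair with product 30·(−42) = −1260 and sum 1: that's 36 and −35.
Split the middle term: 30r**2 + 36r − 35r − 42 = 6r(5r + 6) − 7(5r + 6).

(5r + 6)(6r − 7)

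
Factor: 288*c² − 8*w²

8*(6*c + w)*(6*c − w)

Every term has a factor of 8. Then 36*c² − w² = (6*c)² − (w)².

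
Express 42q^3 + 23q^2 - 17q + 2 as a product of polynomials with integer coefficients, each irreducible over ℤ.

(6q - 1)(7q - 2)(q + 1)

Among the possible rational roots, q = -1 is a root, giving the factor (q + 1) and quotient 42q^2 - 19q + 2.
The remaining quadratic factors as (7q - 2)(6q - 1).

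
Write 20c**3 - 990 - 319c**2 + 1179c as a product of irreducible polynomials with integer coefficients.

Among the possible rational roots, c = 15/4 is a root, so (4c - 15) divides it; the quotient is 5c**2 - 61c + 66.
The remaining quadratic factors as (c - 11)(5c - 6).

(4c - 15)(5c - 6)(c - 11)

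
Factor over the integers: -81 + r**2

Two integers with product -81 and sum 0 are 9 and -9.

(r + 9)*(r - 9)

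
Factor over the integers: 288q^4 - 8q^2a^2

8q^2(6q - a)(6q + a)

Every term has a factor of 8q^2. Then 36q^2 - a^2 = (6q)² − (a)².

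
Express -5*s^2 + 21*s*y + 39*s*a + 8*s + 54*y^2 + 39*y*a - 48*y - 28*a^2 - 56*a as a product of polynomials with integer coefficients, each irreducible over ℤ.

Group: -5*s*(s - 6*y - 7*a) + (-9*y + 4*a + 8)*(s - 6*y - 7*a); both groups contain (s - 6*y - 7*a).

-(5*s + 9*y - 4*a - 8)*(s - 6*y - 7*a)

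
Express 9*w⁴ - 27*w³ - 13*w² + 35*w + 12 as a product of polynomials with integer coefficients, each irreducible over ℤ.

(3*w + 1)*(3*w - 4)*(w + 1)*(w - 3)

Among the possible rational roots, w = -1 is a root, giving the factor (w + 1) and quotient 9*w³ - 36*w² + 23*w + 12.
Next, w = 3 is a root, giving the factor (w - 3) and quotient 9*w² - 9*w - 4.
The remaining quadratic factors as (3*w - 4)(3*w + 1).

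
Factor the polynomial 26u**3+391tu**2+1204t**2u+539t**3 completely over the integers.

(11t+u)(7t+13u)(7t+2u)

Group: 11t(49t**2+105tu+26u**2) + u(49t**2+105tu+26u**2); both groups contain (49t**2+105tu+26u**2), so (11t+u) is a factor with cofactor 49t**2+105tu+26u**2.
The cofactor groups again: 49t**2+105tu+26u**2 = 7t(7t+2u) + 13u(7t+2u); both groups contain (7t+2u), giving (7t+13u)(7t+2u).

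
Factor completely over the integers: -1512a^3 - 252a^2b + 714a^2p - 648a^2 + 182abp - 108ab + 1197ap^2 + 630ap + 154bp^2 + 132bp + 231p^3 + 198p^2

Group: 9a(-168a^2 - 28ab - 126ap - 72a - 14bp - 12b - 21p^2 - 18p) - 11p(-168a^2 - 28ab - 126ap - 72a - 14bp - 12b - 21p^2 - 18p); both groups contain (-168a^2 - 28ab - 126ap - 72a - 14bp - 12b - 21p^2 - 18p), so (9a - 11p) is a factor with cofactor -168a^2 - 28ab - 126ap - 72a - 14bp - 12b - 21p^2 - 18p.
The cofactor groups again: -168a^2 - 28ab - 126ap - 72a - 14bp - 12b - 21p^2 - 18p = -12a(14a + 7p + 6) + (-2b - 3p)(14a + 7p + 6); both groups contain (14a + 7p + 6), giving -(12a + 2b + 3p)(14a + 7p + 6).

-(12a + 2b + 3p)(14a + 7p + 6)(9a - 11p)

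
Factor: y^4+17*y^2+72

Substitute u = y^2 to get a quadratic in u, then factor.
y^2+8 is irreducible over ℤ (always positive, so no real roots).
y^2+9 is irreducible over ℤ (sum of squares).

(y^2+8)*(y^2+9)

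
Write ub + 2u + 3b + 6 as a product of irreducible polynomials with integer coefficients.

Group as (ub + 2u) + (3b + 6) = u(b + 2) + 3(b + 2).
Both groups share the factor (b + 2).

(b + 2)(u + 3)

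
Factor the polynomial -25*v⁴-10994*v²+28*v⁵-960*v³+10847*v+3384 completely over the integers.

(4*v+1)*(7*v-8)*(v-9)*(v²+9*v+47)

Trying the rational-root candidates, v = 9 is a root, giving the factor (v-9) and quotient 28*v⁴+227*v³+1083*v²-1247*v-376.
Continuing, v = -1/4 is a root, so (4*v+1) is a factor; dividing leaves 7*v³+55*v²+257*v-376.
Next, v = 8/7 is a root, so (7*v-8) divides it; the quotient is v²+9*v+47.
The quadratic v²+9*v+47 has discriminant -107 < 0 and is irreducible over ℤ.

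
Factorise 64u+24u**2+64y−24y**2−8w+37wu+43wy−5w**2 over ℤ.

Group: −w(5w−3y+3u+8) + (8y+8u)(5w−3y+3u+8); both groups contain (5w−3y+3u+8).

−(w−8y−8u)(5w−3y+3u+8)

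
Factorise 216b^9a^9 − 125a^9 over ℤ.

a^9(6b^3 − 5)(36b^6 + 30b^3 + 25)

Every term has a factor of a^9; factoring it out leaves 216b^9 − 125.
Recognize a difference of cubes with the parts 6b^3 and 5.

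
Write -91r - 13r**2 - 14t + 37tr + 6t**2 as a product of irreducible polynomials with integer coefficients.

(3t - r - 7)(2t + 13r)

Group: 3t(2t + 13r) + (-r - 7)(2t + 13r); both groups contain (2t + 13r).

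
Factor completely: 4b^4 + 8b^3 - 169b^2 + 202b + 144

Trying the rational-root candidates, b = -1/2 is a root, so (2b + 1) divides it; the quotient is 2b^3 + 3b^2 - 86b + 144.
Then b = 2 is a root, giving the factor (b - 2) and quotient 2b^2 + 7b - 72.
The remaining quadratic factors as (2b - 9)(b + 8).

(2b + 1)(2b - 9)(b + 8)(b - 2)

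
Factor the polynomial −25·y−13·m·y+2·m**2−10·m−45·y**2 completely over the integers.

Group: 2·m·(m−9·y−5) + 5·y·(m−9·y−5); both groups contain (m−9·y−5).

(2·m+5·y)·(m−9·y−5)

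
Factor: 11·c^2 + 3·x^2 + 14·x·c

(3·x + 11·c)·(x + c)

Group: x·(3·x + 11·c) + c·(3·x + 11·c); both groups contain (3·x + 11·c).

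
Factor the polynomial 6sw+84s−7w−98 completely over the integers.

(6s−7)(w+14)

Group as (6sw+84s) + (−7w−98) = 6s(w+14) − 7(w+14).
Both groups share the factor (w+14).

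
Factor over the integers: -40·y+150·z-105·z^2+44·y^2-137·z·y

-(15·z-4·y)·(7·z+11·y-10)

Group: -15·z·(7·z+11·y-10) + 4·y·(7·z+11·y-10); both groups contain (7·z+11·y-10).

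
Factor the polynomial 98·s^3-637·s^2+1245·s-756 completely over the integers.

By the rational root theorem, s = 7/2 is a root, giving the factor (2·s-7) and quotient 49·s^2-147·s+108.
The remaining quadratic factors as (7·s-12)(7·s-9).

(2·s-7)·(7·s-12)·(7·s-9)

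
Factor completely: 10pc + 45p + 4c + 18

Group as (10pc + 45p) + (4c + 18) = 5p(2c + 9) + 2(2c + 9).
Both groups share the factor (2c + 9).

(2c + 9)(5p + 2)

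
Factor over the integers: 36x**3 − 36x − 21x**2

3x(3x − 4)(4x + 3)

Pull out the common factor 3x, then factor the remaining trinomial.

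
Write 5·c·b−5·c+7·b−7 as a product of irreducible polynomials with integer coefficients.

(5·c+7)·(b−1)

Group as (5·c·b−5·c) + (7·b−7) = 5·c·(b−1) + 7·(b−1).
Both groups share the factor (b−1).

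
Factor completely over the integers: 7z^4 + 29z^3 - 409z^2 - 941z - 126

(7z + 1)(z + 2)(z + 9)(z - 7)

Trying the rational-root candidates, z = 7 is a root, giving the factor (z - 7) and quotient 7z^3 + 78z^2 + 137z + 18.
Continuing, z = -9 is a root, giving the factor (z + 9) and quotient 7z^2 + 15z + 2.
The remaining quadratic factors as (7z + 1)(z + 2).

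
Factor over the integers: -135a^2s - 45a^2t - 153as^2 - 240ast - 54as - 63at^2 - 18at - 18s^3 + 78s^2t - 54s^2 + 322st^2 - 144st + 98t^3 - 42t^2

Group: 3a(-45as - 15at - 6s^2 + 40st - 18s + 14t^2 - 6t) + (3s + 7t)(-45as - 15at - 6s^2 + 40st - 18s + 14t^2 - 6t); both groups contain (-45as - 15at - 6s^2 + 40st - 18s + 14t^2 - 6t), so (3a + 3s + 7t) is a factor with cofactor -45as - 15at - 6s^2 + 40st - 18s + 14t^2 - 6t.
The cofactor groups again: -45as - 15at - 6s^2 + 40st - 18s + 14t^2 - 6t = -3s(15a + 2s - 14t + 6) - t(15a + 2s - 14t + 6); both groups contain (15a + 2s - 14t + 6), giving -(3s + t)(15a + 2s - 14t + 6).

-(15a + 2s - 14t + 6)(3a + 3s + 7t)(3s + t)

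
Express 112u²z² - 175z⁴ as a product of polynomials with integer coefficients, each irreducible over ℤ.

7z²(4u + 5z)(4u - 5z)

Factor out 7z², leaving 16u² - 25z², which is a difference of two squares.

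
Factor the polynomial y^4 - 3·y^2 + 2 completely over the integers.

(y + 1)·(y - 1)·(y^2 - 2)

Substitute u = y^2 to get a quadratic in u, then factor.
y^2 - 1 is a difference of squares.
y^2 - 2 is irreducible over ℤ (2 is not a perfect square).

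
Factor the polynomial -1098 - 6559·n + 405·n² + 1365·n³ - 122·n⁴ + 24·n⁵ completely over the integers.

Testing divisors of the constant over divisors of the leading coefficient, n = 9/4 is a root, so (4·n - 9) is a factor; dividing leaves 6·n⁴ - 17·n³ + 303·n² + 783·n + 122.
Then n = -2 is a root, so (n + 2) is a factor; dividing leaves 6·n³ - 29·n² + 361·n + 61.
Next, n = -1/6 is a root, giving the factor (6·n + 1) and quotient n² - 5·n + 61.
The quadratic n² - 5·n + 61 has discriminant -219 < 0 and is irreducible over ℤ.

(4·n - 9)·(6·n + 1)·(n + 2)·(n² - 5·n + 61)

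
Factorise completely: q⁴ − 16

(q + 2)(q − 2)(q² + 4)

Write as (q²)² − (4)², then factor q² − 4 once more.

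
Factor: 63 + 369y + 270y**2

Pull out the common factor 9, then factor the remaining trinomial.

9(5y + 1)(6y + 7)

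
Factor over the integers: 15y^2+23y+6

Need a pair with product 15·6 = 90 and sum 23: that's 18 and 5.
Split the middle term: 15y^2+18y + 5y+6 = 3y(5y+6) + (5y+6).

(3y+1)(5y+6)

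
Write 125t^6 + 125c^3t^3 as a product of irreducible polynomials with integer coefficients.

125t^3(c + t)(c^2 - ct + t^2)

Every term has a factor of 125t^3; factoring it out leaves c^3 + t^3.
Recognize a sum of cubes with the parts c and t.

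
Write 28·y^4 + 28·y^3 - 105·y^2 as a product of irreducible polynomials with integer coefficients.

7·y^2·(2·y + 5)·(2·y - 3)

Pull out the common factor 7·y^2, then factor the remaining trinomial.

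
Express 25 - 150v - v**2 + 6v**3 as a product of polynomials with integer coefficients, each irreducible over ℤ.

(6v - 1)(v + 5)(v - 5)

By the rational root theorem, v = 5 is a root, so (v - 5) is a factor; dividing leaves 6v**2 + 29v - 5.
The remaining quadratic factors as (6v - 1)(v + 5).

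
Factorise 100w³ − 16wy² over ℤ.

Factor out 4w, leaving 25w² − 4y², which is a difference of two squares.

4w(5w + 2y)(5w − 2y)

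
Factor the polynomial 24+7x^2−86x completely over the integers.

Need a pair with product 7·24 = 168 and sum −86: that's −2 and −84.
Split the middle term: 7x^2−2x − 84x+24 = x(7x−2) − 12(7x−2).

(7x−2)(x−12)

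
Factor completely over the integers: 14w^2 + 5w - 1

(2w + 1)(7w - 1)

Need a pair with product 14·(-1) = -14 and sum 5: that's 7 and -2.
Split the middle term: 14w^2 + 7w - 2w - 1 = 7w(2w + 1) - (2w + 1).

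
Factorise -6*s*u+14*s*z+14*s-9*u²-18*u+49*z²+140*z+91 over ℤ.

Group: -3*u*(2*s+3*u+7*z+13) + (7*z+7)*(2*s+3*u+7*z+13); both groups contain (2*s+3*u+7*z+13).

-(2*s+3*u+7*z+13)*(3*u-7*z-7)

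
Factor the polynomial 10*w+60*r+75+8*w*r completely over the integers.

Group as (8*w*r+10*w) + (60*r+75) = 2*w*(4*r+5) + 15*(4*r+5).
Both groups share the factor (4*r+5).

(2*w+15)*(4*r+5)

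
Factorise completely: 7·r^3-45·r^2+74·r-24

Among the possible rational roots, r = 2 is a root, giving the factor (r-2) and quotient 7·r^2-31·r+12.
The remaining quadratic factors as (7·r-3)(r-4).

(7·r-3)·(r-2)·(r-4)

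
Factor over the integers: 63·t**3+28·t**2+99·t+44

Group as (63·t**3+99·t) + (28·t**2+44) = 9·t·(7·t**2+11) + 4·(7·t**2+11).
Both groups share the factor (7·t**2+11).

(9·t+4)·(7·t**2+11)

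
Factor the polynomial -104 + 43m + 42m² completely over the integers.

(6m + 13)(7m - 8)

Need a pair with product 42·(-104) = -4368 and sum 43: that's -48 and 91.
Split the middle term: 42m² - 48m + 91m - 104 = 6m(7m - 8) + 13(7m - 8).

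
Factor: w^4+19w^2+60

Substitute u = w^2 to get a quadratic in u, then factor.
w^2+4 is irreducible over ℤ (sum of squares).
w^2+15 is irreducible over ℤ (always positive, so no real roots).

(w^2+15)(w^2+4)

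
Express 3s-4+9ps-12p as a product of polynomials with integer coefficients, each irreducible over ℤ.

Group as (9ps-12p) + (3s-4) = 3p(3s-4) + (3s-4).
Both groups share the factor (3s-4).

(3p+1)(3s-4)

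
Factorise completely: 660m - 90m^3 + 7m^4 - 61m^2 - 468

By the rational root theorem, m = 13 is a root, giving the factor (m - 13) and quotient 7m^3 + m^2 - 48m + 36.
Next, m = 2 is a root, giving the factor (m - 2) and quotient 7m^2 + 15m - 18.
The remaining quadratic factors as (m + 3)(7m - 6).

(7m - 6)(m + 3)(m - 13)(m - 2)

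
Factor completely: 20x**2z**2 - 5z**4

Pull out the common factor 5z**2; 4x**2 - z**2 is a difference of squares.

5z**2(2x + z)(2x - z)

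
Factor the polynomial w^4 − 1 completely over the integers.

(w + 1)·(w − 1)·(w^2 + 1)

Substitute u = w^2 to get a quadratic in u, then factor.
w^2 − 1 is a difference of squares.
w^2 + 1 is irreducible over ℤ (sum of squares).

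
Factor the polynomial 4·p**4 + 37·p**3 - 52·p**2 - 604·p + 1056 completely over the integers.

(4·p - 11)·(p + 6)·(p + 8)·(p - 2)

By the rational root theorem, p = 11/4 is a root, so (4·p - 11) is a factor; dividing leaves p**3 + 12·p**2 + 20·p - 96.
Continuing, p = -8 is a root, so (p + 8) divides it; the quotient is p**2 + 4·p - 12.
The remaining quadratic factors as (p + 6)(p - 2).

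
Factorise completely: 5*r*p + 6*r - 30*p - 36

Group as (5*r*p + 6*r) + (-30*p - 36) = r*(5*p + 6) - 6*(5*p + 6).
Both groups share the factor (5*p + 6).

(5*p + 6)*(r - 6)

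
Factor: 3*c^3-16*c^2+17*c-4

Trying the rational-root candidates, c = 4 is a root, so (c-4) is a factor; dividing leaves 3*c^2-4*c+1.
The remaining quadratic factors as (c-1)(3*c-1).

(3*c-1)*(c-1)*(c-4)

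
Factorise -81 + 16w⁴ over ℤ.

(2w + 3)(2w - 3)(4w² + 9)

Difference of squares twice: with A = 2w and B = 3, A⁴ − B⁴ = (A² − B²)(A² + B²), and A² − B² factors again.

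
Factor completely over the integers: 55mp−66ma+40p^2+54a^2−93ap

−(11m−9a+8p)(6a−5p)

Group: −11m(6a−5p) + (9a−8p)(6a−5p); both groups contain (6a−5p).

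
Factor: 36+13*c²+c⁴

Substitute u = c² to get a quadratic in u, then factor.
c²+9 is irreducible over ℤ (sum of squares).
c²+4 is irreducible over ℤ (sum of squares).

(c²+4)*(c²+9)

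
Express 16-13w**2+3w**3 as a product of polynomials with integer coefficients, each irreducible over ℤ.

Testing divisors of the constant over divisors of the leading coefficient, w = 4 is a root, so (w-4) divides it; the quotient is 3w**2-w-4.
The remaining quadratic factors as (3w-4)(w+1).

(3w-4)(w+1)(w-4)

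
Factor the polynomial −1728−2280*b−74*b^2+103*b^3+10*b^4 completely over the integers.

(2*b−9)*(5*b+4)*(b+6)*(b+8)

Testing divisors of the constant over divisors of the leading coefficient, b = −6 is a root, giving the factor (b+6) and quotient 10*b^3+43*b^2−332*b−288.
Then b = −8 is a root, so (b+8) divides it; the quotient is 10*b^2−37*b−36.
The remaining quadratic factors as (5*b+4)(2*b−9).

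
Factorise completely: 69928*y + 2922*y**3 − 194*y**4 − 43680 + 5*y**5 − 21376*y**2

Trying the rational-root candidates, y = 4/5 is a root, so (5*y − 4) is a factor; dividing leaves y**4 − 38*y**3 + 554*y**2 − 3832*y + 10920.
Then y = 10 is a root, so (y − 10) is a factor; dividing leaves y**3 − 28*y**2 + 274*y − 1092.
Then y = 14 is a root, so (y − 14) is a factor; dividing leaves y**2 − 14*y + 78.
The quadratic y**2 − 14*y + 78 has discriminant −116 < 0 and is irreducible over ℤ.

(5*y − 4)*(y − 10)*(y − 14)*(y**2 − 14*y + 78)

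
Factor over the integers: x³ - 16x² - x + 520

(x + 5)(x - 13)(x - 8)

Trying the rational-root candidates, x = 13 is a root, giving the factor (x - 13) and quotient x² - 3x - 40.
The remaining quadratic factors as (x + 5)(x - 8).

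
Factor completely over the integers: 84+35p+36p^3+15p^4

(5p+12)(3p^3+7)

Group as (15p^4+35p) + (36p^3+84) = 5p(3p^3+7) + 12(3p^3+7).
Both groups share the factor (3p^3+7).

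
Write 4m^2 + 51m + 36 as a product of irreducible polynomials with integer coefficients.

(4m + 3)(m + 12)

Need a pair with product 4·36 = 144 and sum 51: that's 3 and 48.
Split the middle term: 4m^2 + 3m + 48m + 36 = m(4m + 3) + 12(4m + 3).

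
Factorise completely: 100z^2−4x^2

4(5z−x)(5z+x)

Factor out 4, leaving 25z^2−x^2, which is a difference of two squares.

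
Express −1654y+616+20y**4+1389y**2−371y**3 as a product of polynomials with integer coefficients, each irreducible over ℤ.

(4y−11)(5y−4)(y−1)(y−14)

Among the possible rational roots, y = 4/5 is a root, so (5y−4) is a factor; dividing leaves 4y**3−71y**2+221y−154.
Then y = 11/4 is a root, giving the factor (4y−11) and quotient y**2−15y+14.
The remaining quadratic factors as (y−14)(y−1).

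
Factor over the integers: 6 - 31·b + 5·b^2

(5·b - 1)·(b - 6)

Need a pair with product 5·6 = 30 and sum -31: that's -1 and -30.
Split the middle term: 5·b^2 - b - 30·b + 6 = b·(5·b - 1) - 6·(5·b - 1).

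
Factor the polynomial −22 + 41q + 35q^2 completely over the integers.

(5q − 2)(7q + 11)

Need a pair with product 35·(−22) = −770 and sum 41: that's 55 and −14.
Split the middle term: 35q^2 + 55q − 14q − 22 = 5q(7q + 11) − 2(7q + 11).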